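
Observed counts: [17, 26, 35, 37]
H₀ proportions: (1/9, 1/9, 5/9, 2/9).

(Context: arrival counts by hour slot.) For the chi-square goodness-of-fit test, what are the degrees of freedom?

df = k − 1 = 4 − 1 = 3

degrees of freedom = 3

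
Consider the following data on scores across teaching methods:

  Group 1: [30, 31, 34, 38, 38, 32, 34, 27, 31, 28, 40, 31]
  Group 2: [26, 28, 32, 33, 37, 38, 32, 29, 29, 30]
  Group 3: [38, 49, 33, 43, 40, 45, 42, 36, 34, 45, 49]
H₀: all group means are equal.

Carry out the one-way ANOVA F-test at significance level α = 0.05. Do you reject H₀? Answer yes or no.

reject H₀: yes

Group means [32.83, 31.40, 41.27], grand mean 35.212
SSB = Σnᵢ(x̄ᵢ−x̄)² = 617.267; SSW = ΣΣ(x−x̄ᵢ)² = 628.248
MSB = 617.267/2 = 308.6333; MSW = 628.248/30 = 20.9416
F = MSB/MSW = 14.7378
df = (2, 30)
p-value (upper-tail) = 0.00003
At α=0.05: p < α → reject H₀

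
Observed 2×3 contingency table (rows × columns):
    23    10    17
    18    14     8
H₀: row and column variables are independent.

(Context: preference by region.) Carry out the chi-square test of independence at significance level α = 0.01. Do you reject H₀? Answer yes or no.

Row totals [50, 40], col totals [41, 24, 25], n=90
χ² = (23−22.78)²/22.78 + (10−13.33)²/13.33 + (17−13.89)²/13.89 + (18−18.22)²/18.22 + (14−10.67)²/10.67 + (8−11.11)²/11.11 = 3.4479
df = 2
p-value (upper-tail) = 0.17836
At α=0.01: p ≥ α → fail to reject H₀

reject H₀: no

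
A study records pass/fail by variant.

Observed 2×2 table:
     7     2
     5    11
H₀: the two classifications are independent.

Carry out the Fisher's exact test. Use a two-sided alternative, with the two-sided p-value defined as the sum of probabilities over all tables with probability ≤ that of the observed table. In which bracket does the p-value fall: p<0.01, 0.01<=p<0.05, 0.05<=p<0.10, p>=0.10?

Margins: r₁=9, r₂=16, c₁=12, c₂=13, n=25
p_obs = C(9,7)·C(16,5)/C(25,12); sum pmf over tables with pmf ≤ p_obs
p-value (two-sided) = 0.04141
→ bracket: 0.01<=p<0.05

p-value bracket: 0.01<=p<0.05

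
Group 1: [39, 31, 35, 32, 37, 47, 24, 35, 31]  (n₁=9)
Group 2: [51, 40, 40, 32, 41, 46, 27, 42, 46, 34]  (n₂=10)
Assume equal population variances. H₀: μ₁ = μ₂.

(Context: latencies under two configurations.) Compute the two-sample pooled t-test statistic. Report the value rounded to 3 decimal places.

x̄₁=34.556, s₁=6.366, n₁=9
x̄₂=39.900, s₂=7.203, n₂=10
s_p² = [8·6.366² + 9·7.203²]/17 = 46.5366
SE = √(s_p²·(1/9+1/10)) = 3.1344
t = (34.556−39.900)/3.1344 = -1.7051
df = 17

test statistic = -1.705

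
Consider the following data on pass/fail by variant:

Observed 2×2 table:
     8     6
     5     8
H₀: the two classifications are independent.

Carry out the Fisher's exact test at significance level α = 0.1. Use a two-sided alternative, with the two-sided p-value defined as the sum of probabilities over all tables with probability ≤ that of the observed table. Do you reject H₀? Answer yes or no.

Margins: r₁=14, r₂=13, c₁=13, c₂=14, n=27
p_obs = C(14,8)·C(13,5)/C(27,13); sum pmf over tables with pmf ≤ p_obs
p-value (two-sided) = 0.44948
At α=0.1: p ≥ α → fail to reject H₀

reject H₀: no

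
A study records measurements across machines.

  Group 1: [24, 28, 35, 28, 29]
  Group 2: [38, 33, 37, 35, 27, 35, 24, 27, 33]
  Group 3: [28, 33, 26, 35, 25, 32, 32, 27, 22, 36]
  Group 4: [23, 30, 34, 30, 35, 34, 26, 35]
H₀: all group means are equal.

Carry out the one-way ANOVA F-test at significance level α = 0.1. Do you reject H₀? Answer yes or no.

reject H₀: no

Group means [28.80, 32.11, 29.60, 30.88], grand mean 30.500
SSB = Σnᵢ(x̄ᵢ−x̄)² = 47.036; SSW = ΣΣ(x−x̄ᵢ)² = 592.964
MSB = 47.036/3 = 15.6787; MSW = 592.964/28 = 21.1773
F = MSB/MSW = 0.7404
df = (3, 28)
p-value (upper-tail) = 0.53694
At α=0.1: p ≥ α → fail to reject H₀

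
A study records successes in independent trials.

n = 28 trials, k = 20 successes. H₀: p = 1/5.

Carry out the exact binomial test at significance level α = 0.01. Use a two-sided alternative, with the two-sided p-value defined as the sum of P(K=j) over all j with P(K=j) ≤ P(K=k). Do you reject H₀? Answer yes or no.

Exact binomial: n=28, k=20, p₀=1/5=0.2000
P(X=j) = C(n,j)·p₀^j·(1−p₀)^(n−j); p = Σ P(X=j) over j with P(X=j) ≤ P(X=20)
p-value (two-sided) = 0.00000
At α=0.01: p < α → reject H₀

reject H₀: yes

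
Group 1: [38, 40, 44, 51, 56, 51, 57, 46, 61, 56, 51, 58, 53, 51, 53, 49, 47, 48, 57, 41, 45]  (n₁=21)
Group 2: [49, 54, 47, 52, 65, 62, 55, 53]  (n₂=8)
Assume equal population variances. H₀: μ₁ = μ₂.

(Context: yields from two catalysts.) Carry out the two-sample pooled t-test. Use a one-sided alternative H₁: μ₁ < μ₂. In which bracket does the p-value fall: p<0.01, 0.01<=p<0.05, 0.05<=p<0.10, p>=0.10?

x̄₁=50.143, s₁=6.295, n₁=21
x̄₂=54.625, s₂=6.116, n₂=8
s_p² = [20·6.295² + 7·6.116²]/27 = 39.0536
SE = √(s_p²·(1/21+1/8)) = 2.5964
t = (50.143−54.625)/2.5964 = -1.7263
df = 27
p-value (one-sided, H₁ less) = 0.04786
→ bracket: 0.01<=p<0.05

p-value bracket: 0.01<=p<0.05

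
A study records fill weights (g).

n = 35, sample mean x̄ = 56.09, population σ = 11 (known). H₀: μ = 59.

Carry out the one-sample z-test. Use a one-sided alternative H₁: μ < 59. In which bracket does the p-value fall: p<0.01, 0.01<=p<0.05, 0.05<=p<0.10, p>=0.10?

p-value bracket: 0.05<=p<0.10

SE = σ/√n = 11/√35 = 1.8593
z = (x̄−μ₀)/SE = (56.09−59)/1.8593 = -1.5651
p-value (one-sided, H₁ less) = 0.05878
→ bracket: 0.05<=p<0.10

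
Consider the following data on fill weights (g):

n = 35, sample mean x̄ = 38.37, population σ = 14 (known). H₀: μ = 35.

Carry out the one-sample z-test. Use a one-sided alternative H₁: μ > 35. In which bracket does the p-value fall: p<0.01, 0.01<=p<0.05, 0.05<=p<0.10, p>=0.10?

SE = σ/√n = 14/√35 = 2.3664
z = (x̄−μ₀)/SE = (38.37−35)/2.3664 = 1.4241
p-value (one-sided, H₁ greater) = 0.07721
→ bracket: 0.05<=p<0.10

p-value bracket: 0.05<=p<0.10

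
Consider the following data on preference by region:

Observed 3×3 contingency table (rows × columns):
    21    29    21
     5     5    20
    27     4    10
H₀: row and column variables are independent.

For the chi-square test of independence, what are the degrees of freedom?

degrees of freedom = 4

df = (r−1)(c−1) = (3−1)·(3−1) = 4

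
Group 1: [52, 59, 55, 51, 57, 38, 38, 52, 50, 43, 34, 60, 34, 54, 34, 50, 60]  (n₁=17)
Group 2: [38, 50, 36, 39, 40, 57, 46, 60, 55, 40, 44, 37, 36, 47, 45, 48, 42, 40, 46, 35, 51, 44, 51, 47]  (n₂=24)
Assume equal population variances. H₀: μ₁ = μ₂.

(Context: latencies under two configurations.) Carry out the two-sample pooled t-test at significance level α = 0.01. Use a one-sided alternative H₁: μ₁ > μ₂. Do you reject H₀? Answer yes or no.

reject H₀: no

x̄₁=48.294, s₁=9.472, n₁=17
x̄₂=44.750, s₂=6.854, n₂=24
s_p² = [16·9.472² + 23·6.854²]/39 = 64.5136
SE = √(s_p²·(1/17+1/24)) = 2.5462
t = (48.294−44.750)/2.5462 = 1.3919
df = 39
p-value (one-sided, H₁ greater) = 0.08591
At α=0.01: p ≥ α → fail to reject H₀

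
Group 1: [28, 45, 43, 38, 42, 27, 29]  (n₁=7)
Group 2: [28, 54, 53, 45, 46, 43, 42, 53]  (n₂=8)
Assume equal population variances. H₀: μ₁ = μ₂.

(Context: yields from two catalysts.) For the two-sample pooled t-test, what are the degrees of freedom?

df = n₁ + n₂ − 2 = 7 + 8 − 2 = 13

degrees of freedom = 13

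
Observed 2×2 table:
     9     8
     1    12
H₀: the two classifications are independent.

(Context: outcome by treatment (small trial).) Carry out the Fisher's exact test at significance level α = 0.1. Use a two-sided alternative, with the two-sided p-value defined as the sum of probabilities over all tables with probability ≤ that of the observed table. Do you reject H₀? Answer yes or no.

Margins: r₁=17, r₂=13, c₁=10, c₂=20, n=30
p_obs = C(17,9)·C(13,1)/C(30,10); sum pmf over tables with pmf ≤ p_obs
p-value (two-sided) = 0.01741
At α=0.1: p < α → reject H₀

reject H₀: yes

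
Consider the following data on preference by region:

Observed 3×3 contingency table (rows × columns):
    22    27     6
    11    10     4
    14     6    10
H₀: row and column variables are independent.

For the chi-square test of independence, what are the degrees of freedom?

df = (r−1)(c−1) = (3−1)·(3−1) = 4

degrees of freedom = 4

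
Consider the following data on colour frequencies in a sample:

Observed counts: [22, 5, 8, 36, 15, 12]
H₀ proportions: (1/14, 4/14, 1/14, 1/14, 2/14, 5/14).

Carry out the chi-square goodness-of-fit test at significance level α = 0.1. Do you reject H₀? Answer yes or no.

n = 98; E_i = n·p_i = [7.00, 28.00, 7.00, 7.00, 14.00, 35.00]
χ² = (22−7.00)²/7.00 + (5−28.00)²/28.00 + (8−7.00)²/7.00 + (36−7.00)²/7.00 + (15−14.00)²/14.00 + (12−35.00)²/35.00 = 186.5071
df = 5
p-value (upper-tail) = 0.00000
At α=0.1: p < α → reject H₀

reject H₀: yes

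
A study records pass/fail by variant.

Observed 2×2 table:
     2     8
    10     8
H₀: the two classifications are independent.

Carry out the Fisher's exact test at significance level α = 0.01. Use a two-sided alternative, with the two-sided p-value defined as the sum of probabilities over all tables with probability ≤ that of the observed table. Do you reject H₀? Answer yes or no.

reject H₀: no

Margins: r₁=10, r₂=18, c₁=12, c₂=16, n=28
p_obs = C(10,2)·C(18,10)/C(28,12); sum pmf over tables with pmf ≤ p_obs
p-value (two-sided) = 0.11439
At α=0.01: p ≥ α → fail to reject H₀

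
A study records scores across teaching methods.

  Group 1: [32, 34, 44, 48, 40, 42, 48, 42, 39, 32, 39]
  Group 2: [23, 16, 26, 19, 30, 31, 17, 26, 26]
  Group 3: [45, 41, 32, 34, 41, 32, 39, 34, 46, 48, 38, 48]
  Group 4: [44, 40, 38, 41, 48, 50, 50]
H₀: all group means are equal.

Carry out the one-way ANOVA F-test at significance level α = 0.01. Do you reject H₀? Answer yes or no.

Group means [40.00, 23.78, 39.83, 44.43], grand mean 37.000
SSB = Σnᵢ(x̄ᵢ−x̄)² = 2155.063; SSW = ΣΣ(x−x̄ᵢ)² = 1096.937
MSB = 2155.063/3 = 718.3545; MSW = 1096.937/35 = 31.3410
F = MSB/MSW = 22.9206
df = (3, 35)
p-value (upper-tail) = 0.00000
At α=0.01: p < α → reject H₀

reject H₀: yes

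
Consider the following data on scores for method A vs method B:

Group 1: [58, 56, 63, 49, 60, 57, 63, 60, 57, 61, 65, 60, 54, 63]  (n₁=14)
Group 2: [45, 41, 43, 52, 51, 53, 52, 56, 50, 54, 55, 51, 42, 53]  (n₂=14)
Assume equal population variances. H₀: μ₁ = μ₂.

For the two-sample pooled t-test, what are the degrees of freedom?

df = n₁ + n₂ − 2 = 14 + 14 − 2 = 26

degrees of freedom = 26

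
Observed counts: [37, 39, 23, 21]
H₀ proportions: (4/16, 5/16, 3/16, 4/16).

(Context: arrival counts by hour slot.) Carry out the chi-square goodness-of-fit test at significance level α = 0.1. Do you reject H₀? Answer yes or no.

n = 120; E_i = n·p_i = [30.00, 37.50, 22.50, 30.00]
χ² = (37−30.00)²/30.00 + (39−37.50)²/37.50 + (23−22.50)²/22.50 + (21−30.00)²/30.00 = 4.4044
df = 3
p-value (upper-tail) = 0.22097
At α=0.1: p ≥ α → fail to reject H₀

reject H₀: no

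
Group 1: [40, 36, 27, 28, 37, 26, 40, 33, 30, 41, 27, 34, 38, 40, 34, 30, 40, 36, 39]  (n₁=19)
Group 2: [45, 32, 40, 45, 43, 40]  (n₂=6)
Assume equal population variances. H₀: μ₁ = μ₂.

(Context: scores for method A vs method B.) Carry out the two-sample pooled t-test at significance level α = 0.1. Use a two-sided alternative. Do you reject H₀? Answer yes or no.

reject H₀: yes

x̄₁=34.526, s₁=5.146, n₁=19
x̄₂=40.833, s₂=4.875, n₂=6
s_p² = [18·5.146² + 5·4.875²]/23 = 25.8944
SE = √(s_p²·(1/19+1/6)) = 2.3830
t = (34.526−40.833)/2.3830 = -2.6467
df = 23
p-value (two-sided) = 0.01442
At α=0.1: p < α → reject H₀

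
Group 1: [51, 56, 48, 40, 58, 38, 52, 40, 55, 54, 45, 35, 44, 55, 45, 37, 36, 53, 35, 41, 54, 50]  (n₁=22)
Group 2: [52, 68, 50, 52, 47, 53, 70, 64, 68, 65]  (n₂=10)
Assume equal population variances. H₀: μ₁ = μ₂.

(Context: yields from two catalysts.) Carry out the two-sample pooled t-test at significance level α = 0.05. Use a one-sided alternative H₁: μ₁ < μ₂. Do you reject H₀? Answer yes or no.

x̄₁=46.455, s₁=7.713, n₁=22
x̄₂=58.900, s₂=8.837, n₂=10
s_p² = [21·7.713² + 9·8.837²]/30 = 65.0785
SE = √(s_p²·(1/22+1/10)) = 3.0767
t = (46.455−58.900)/3.0767 = -4.0451
df = 30
p-value (one-sided, H₁ less) = 0.00017
At α=0.05: p < α → reject H₀

reject H₀: yes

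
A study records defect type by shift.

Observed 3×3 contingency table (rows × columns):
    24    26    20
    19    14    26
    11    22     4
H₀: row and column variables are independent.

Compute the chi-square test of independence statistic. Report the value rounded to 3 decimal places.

test statistic = 16.378

Row totals [70, 59, 37], col totals [54, 62, 50], n=166
χ² = (24−22.77)²/22.77 + (26−26.14)²/26.14 + (20−21.08)²/21.08 + (19−19.19)²/19.19 + (14−22.04)²/22.04 + (26−17.77)²/17.77 + (11−12.04)²/12.04 + (22−13.82)²/13.82 + (4−11.14)²/11.14 = 16.3781
df = 4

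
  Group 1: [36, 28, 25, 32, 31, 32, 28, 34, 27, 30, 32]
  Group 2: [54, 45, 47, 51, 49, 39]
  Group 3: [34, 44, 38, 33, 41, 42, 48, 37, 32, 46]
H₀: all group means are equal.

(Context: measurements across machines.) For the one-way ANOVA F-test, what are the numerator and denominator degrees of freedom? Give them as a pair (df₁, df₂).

k = 3 groups, N = 27 total
df = (k−1, N−k) = (3−1, 27−3) = (2, 24)

degrees of freedom = [2, 24]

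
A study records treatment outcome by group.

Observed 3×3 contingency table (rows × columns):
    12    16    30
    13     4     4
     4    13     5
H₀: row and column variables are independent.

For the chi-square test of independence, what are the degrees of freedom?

df = (r−1)(c−1) = (3−1)·(3−1) = 4

degrees of freedom = 4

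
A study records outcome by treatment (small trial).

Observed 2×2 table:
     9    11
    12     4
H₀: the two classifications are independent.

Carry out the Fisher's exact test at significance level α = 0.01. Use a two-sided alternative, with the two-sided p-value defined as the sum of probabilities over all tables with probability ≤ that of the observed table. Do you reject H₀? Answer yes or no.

Margins: r₁=20, r₂=16, c₁=21, c₂=15, n=36
p_obs = C(20,9)·C(16,12)/C(36,21); sum pmf over tables with pmf ≤ p_obs
p-value (two-sided) = 0.09585
At α=0.01: p ≥ α → fail to reject H₀

reject H₀: no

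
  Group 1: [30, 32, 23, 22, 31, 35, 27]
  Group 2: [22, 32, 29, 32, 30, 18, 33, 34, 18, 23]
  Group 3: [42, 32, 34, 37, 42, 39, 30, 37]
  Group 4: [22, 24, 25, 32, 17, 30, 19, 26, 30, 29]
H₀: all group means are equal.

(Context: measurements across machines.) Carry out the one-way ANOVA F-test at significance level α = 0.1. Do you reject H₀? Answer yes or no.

reject H₀: yes

Group means [28.57, 27.10, 36.62, 25.40], grand mean 29.086
SSB = Σnᵢ(x̄ᵢ−x̄)² = 631.854; SSW = ΣΣ(x−x̄ᵢ)² = 848.889
MSB = 631.854/3 = 210.6179; MSW = 848.889/31 = 27.3835
F = MSB/MSW = 7.6914
df = (3, 31)
p-value (upper-tail) = 0.00056
At α=0.1: p < α → reject H₀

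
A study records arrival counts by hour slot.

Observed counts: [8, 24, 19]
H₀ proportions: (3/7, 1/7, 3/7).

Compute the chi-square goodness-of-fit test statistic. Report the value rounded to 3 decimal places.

test statistic = 47.503

n = 51; E_i = n·p_i = [21.86, 7.29, 21.86]
χ² = (8−21.86)²/21.86 + (24−7.29)²/7.29 + (19−21.86)²/21.86 = 47.5033
df = 2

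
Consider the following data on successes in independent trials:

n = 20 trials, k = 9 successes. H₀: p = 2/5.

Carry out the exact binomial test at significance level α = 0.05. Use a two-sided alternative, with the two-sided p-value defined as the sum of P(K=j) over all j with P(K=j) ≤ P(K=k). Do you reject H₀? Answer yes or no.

Exact binomial: n=20, k=9, p₀=2/5=0.4000
P(X=j) = C(n,j)·p₀^j·(1−p₀)^(n−j); p = Σ P(X=j) over j with P(X=j) ≤ P(X=9)
p-value (two-sided) = 0.65441
At α=0.05: p ≥ α → fail to reject H₀

reject H₀: no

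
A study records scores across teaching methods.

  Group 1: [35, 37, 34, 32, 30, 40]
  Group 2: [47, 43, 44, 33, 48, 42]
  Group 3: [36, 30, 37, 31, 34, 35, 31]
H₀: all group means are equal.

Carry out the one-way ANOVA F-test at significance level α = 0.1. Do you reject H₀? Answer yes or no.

reject H₀: yes

Group means [34.67, 42.83, 33.43], grand mean 36.789
SSB = Σnᵢ(x̄ᵢ−x̄)² = 325.277; SSW = ΣΣ(x−x̄ᵢ)² = 251.881
MSB = 325.277/2 = 162.6385; MSW = 251.881/16 = 15.7426
F = MSB/MSW = 10.3311
df = (2, 16)
p-value (upper-tail) = 0.00132
At α=0.1: p < α → reject H₀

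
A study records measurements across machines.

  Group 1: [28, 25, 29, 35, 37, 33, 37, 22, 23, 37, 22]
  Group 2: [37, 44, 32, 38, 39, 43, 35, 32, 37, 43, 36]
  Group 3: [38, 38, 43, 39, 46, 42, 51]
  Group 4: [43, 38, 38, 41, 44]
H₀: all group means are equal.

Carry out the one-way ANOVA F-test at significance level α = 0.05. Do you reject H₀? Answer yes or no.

reject H₀: yes

Group means [29.82, 37.82, 42.43, 40.80], grand mean 36.618
SSB = Σnᵢ(x̄ᵢ−x̄)² = 848.242; SSW = ΣΣ(x−x̄ᵢ)² = 729.787
MSB = 848.242/3 = 282.7475; MSW = 729.787/30 = 24.3262
F = MSB/MSW = 11.6232
df = (3, 30)
p-value (upper-tail) = 0.00003
At α=0.05: p < α → reject H₀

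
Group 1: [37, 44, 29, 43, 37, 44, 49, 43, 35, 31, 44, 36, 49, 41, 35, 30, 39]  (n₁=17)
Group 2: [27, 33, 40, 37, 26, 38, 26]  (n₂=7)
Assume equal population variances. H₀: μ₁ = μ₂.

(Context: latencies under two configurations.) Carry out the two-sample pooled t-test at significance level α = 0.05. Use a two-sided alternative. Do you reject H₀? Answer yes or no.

reject H₀: yes

x̄₁=39.176, s₁=6.146, n₁=17
x̄₂=32.429, s₂=6.079, n₂=7
s_p² = [16·6.146² + 6·6.079²]/22 = 37.5539
SE = √(s_p²·(1/17+1/7)) = 2.7521
t = (39.176−32.429)/2.7521 = 2.4519
df = 22
p-value (two-sided) = 0.02261
At α=0.05: p < α → reject H₀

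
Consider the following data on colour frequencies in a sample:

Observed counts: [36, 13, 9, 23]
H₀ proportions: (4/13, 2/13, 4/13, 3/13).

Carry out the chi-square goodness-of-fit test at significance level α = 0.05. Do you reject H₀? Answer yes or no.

n = 81; E_i = n·p_i = [24.92, 12.46, 24.92, 18.69]
χ² = (36−24.92)²/24.92 + (13−12.46)²/12.46 + (9−24.92)²/24.92 + (23−18.69)²/18.69 = 16.1121
df = 3
p-value (upper-tail) = 0.00108
At α=0.05: p < α → reject H₀

reject H₀: yes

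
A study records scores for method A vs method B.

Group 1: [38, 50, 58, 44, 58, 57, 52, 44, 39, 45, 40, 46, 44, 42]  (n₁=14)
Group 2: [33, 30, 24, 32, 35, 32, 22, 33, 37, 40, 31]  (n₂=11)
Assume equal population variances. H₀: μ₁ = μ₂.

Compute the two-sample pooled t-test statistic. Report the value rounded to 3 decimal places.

x̄₁=46.929, s₁=6.944, n₁=14
x̄₂=31.727, s₂=5.179, n₂=11
s_p² = [13·6.944² + 10·5.179²]/23 = 38.9178
SE = √(s_p²·(1/14+1/11)) = 2.5135
t = (46.929−31.727)/2.5135 = 6.0478
df = 23

test statistic = 6.048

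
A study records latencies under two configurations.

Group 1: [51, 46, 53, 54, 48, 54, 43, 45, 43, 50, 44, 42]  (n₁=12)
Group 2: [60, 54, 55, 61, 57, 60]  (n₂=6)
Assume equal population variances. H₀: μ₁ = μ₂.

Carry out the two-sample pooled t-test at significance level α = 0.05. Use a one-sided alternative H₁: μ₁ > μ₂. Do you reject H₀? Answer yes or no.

reject H₀: no

x̄₁=47.750, s₁=4.515, n₁=12
x̄₂=57.833, s₂=2.927, n₂=6
s_p² = [11·4.515² + 5·2.927²]/16 = 16.6927
SE = √(s_p²·(1/12+1/6)) = 2.0428
t = (47.750−57.833)/2.0428 = -4.9359
df = 16
p-value (one-sided, H₁ greater) = 0.99993
At α=0.05: p ≥ α → fail to reject H₀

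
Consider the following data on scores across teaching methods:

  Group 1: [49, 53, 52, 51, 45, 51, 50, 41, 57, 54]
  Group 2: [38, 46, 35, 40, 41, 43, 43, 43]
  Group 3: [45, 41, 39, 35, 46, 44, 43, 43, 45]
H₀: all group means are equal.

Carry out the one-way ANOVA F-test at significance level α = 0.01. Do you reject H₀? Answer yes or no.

Group means [50.30, 41.12, 42.33], grand mean 44.926
SSB = Σnᵢ(x̄ᵢ−x̄)² = 464.877; SSW = ΣΣ(x−x̄ᵢ)² = 366.975
MSB = 464.877/2 = 232.4384; MSW = 366.975/24 = 15.2906
F = MSB/MSW = 15.2014
df = (2, 24)
p-value (upper-tail) = 0.00005
At α=0.01: p < α → reject H₀

reject H₀: yes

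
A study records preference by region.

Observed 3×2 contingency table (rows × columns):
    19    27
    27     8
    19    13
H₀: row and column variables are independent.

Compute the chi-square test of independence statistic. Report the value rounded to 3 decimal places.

test statistic = 10.511

Row totals [46, 35, 32], col totals [65, 48], n=113
χ² = (19−26.46)²/26.46 + (27−19.54)²/19.54 + (27−20.13)²/20.13 + (8−14.87)²/14.87 + (19−18.41)²/18.41 + (13−13.59)²/13.59 = 10.5110
df = 2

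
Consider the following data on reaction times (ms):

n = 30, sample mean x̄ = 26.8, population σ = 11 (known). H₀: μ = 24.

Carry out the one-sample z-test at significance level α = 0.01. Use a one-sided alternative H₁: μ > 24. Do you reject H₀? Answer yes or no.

reject H₀: no

SE = σ/√n = 11/√30 = 2.0083
z = (x̄−μ₀)/SE = (26.8−24)/2.0083 = 1.3942
p-value (one-sided, H₁ greater) = 0.08163
At α=0.01: p ≥ α → fail to reject H₀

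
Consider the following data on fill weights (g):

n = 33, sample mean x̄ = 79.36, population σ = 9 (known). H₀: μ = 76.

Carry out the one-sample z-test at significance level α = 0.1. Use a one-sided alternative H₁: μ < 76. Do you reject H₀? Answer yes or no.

SE = σ/√n = 9/√33 = 1.5667
z = (x̄−μ₀)/SE = (79.36−76)/1.5667 = 2.1446
p-value (one-sided, H₁ less) = 0.98401
At α=0.1: p ≥ α → fail to reject H₀

reject H₀: no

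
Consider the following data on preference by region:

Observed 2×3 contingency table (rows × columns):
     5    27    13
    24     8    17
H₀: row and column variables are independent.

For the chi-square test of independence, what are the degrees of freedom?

df = (r−1)(c−1) = (2−1)·(3−1) = 2

degrees of freedom = 2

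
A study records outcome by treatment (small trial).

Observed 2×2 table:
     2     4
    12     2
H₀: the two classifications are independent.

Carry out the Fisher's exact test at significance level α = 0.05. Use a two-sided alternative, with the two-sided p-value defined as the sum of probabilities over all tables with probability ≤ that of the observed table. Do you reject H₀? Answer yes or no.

Margins: r₁=6, r₂=14, c₁=14, c₂=6, n=20
p_obs = C(6,2)·C(14,12)/C(20,14); sum pmf over tables with pmf ≤ p_obs
p-value (two-sided) = 0.03741
At α=0.05: p < α → reject H₀

reject H₀: yes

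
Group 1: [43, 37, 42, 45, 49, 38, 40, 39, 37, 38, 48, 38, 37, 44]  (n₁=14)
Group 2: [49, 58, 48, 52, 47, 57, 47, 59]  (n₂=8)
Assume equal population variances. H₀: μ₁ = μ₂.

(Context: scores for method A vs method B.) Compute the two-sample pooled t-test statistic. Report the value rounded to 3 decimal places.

x̄₁=41.071, s₁=4.141, n₁=14
x̄₂=52.125, s₂=5.139, n₂=8
s_p² = [13·4.141² + 7·5.139²]/20 = 20.3902
SE = √(s_p²·(1/14+1/8)) = 2.0013
t = (41.071−52.125)/2.0013 = -5.5232
df = 20

test statistic = -5.523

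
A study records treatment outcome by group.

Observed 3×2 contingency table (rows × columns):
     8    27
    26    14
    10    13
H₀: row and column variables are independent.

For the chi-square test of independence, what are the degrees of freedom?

df = (r−1)(c−1) = (3−1)·(2−1) = 2

degrees of freedom = 2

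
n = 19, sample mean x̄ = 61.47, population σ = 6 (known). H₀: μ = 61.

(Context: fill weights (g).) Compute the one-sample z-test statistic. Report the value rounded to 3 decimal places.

SE = σ/√n = 6/√19 = 1.3765
z = (x̄−μ₀)/SE = (61.47−61)/1.3765 = 0.3414

test statistic = 0.341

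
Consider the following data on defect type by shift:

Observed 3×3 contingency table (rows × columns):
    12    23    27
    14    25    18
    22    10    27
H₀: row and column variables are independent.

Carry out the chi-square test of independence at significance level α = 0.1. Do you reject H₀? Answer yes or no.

reject H₀: yes

Row totals [62, 57, 59], col totals [48, 58, 72], n=178
χ² = (12−16.72)²/16.72 + (23−20.20)²/20.20 + (27−25.08)²/25.08 + (14−15.37)²/15.37 + (25−18.57)²/18.57 + (18−23.06)²/23.06 + (22−15.91)²/15.91 + (10−19.22)²/19.22 + (27−23.87)²/23.87 = 12.4908
df = 4
p-value (upper-tail) = 0.01405
At α=0.1: p < α → reject H₀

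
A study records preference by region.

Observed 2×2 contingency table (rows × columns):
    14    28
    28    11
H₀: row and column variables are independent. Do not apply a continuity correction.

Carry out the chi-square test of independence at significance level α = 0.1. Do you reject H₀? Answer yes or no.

Row totals [42, 39], col totals [42, 39], n=81
χ² = (14−21.78)²/21.78 + (28−20.22)²/20.22 + (28−20.22)²/20.22 + (11−18.78)²/18.78 = 11.9822
df = 1
p-value (upper-tail) = 0.00054
At α=0.1: p < α → reject H₀

reject H₀: yes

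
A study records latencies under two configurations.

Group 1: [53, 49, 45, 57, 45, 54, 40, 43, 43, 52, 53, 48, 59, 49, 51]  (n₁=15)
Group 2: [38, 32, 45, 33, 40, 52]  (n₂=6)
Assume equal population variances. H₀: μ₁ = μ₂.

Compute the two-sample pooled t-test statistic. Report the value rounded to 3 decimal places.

test statistic = 3.198

x̄₁=49.400, s₁=5.462, n₁=15
x̄₂=40.000, s₂=7.563, n₂=6
s_p² = [14·5.462² + 5·7.563²]/19 = 37.0316
SE = √(s_p²·(1/15+1/6)) = 2.9395
t = (49.400−40.000)/2.9395 = 3.1978
df = 19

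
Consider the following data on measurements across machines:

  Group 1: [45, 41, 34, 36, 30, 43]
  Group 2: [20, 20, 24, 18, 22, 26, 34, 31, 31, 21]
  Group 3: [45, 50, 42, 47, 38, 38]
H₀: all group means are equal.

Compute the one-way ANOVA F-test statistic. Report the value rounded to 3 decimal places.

test statistic = 25.005

Group means [38.17, 24.70, 43.33], grand mean 33.455
SSB = Σnᵢ(x̄ᵢ−x̄)² = 1485.188; SSW = ΣΣ(x−x̄ᵢ)² = 564.267
MSB = 1485.188/2 = 742.5939; MSW = 564.267/19 = 29.6982
F = MSB/MSW = 25.0046
df = (2, 19)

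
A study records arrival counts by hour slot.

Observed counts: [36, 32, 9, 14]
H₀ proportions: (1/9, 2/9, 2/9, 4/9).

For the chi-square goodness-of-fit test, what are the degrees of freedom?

degrees of freedom = 3

df = k − 1 = 4 − 1 = 3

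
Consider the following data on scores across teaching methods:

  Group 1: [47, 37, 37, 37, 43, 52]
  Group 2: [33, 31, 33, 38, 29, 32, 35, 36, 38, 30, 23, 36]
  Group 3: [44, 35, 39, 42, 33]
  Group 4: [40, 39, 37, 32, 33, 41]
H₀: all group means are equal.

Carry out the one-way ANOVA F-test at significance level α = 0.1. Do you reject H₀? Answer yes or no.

reject H₀: yes

Group means [42.17, 32.83, 38.60, 37.00], grand mean 36.621
SSB = Σnᵢ(x̄ᵢ−x̄)² = 377.128; SSW = ΣΣ(x−x̄ᵢ)² = 557.700
MSB = 377.128/3 = 125.7092; MSW = 557.700/25 = 22.3080
F = MSB/MSW = 5.6352
df = (3, 25)
p-value (upper-tail) = 0.00431
At α=0.1: p < α → reject H₀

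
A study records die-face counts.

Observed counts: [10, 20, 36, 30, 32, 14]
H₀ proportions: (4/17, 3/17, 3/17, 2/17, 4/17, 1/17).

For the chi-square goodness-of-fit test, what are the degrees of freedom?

degrees of freedom = 5

df = k − 1 = 6 − 1 = 5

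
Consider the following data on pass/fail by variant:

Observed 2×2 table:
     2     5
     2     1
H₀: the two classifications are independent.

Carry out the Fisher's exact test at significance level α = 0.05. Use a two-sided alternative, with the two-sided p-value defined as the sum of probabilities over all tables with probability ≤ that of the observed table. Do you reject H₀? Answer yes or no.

reject H₀: no

Margins: r₁=7, r₂=3, c₁=4, c₂=6, n=10
p_obs = C(7,2)·C(3,2)/C(10,4); sum pmf over tables with pmf ≤ p_obs
p-value (two-sided) = 0.50000
At α=0.05: p ≥ α → fail to reject H₀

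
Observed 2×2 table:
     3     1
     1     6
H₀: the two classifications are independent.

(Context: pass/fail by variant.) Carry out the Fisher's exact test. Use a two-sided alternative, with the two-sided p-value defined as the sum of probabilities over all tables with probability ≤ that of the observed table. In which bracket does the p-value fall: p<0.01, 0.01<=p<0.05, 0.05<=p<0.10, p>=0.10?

Margins: r₁=4, r₂=7, c₁=4, c₂=7, n=11
p_obs = C(4,3)·C(7,1)/C(11,4); sum pmf over tables with pmf ≤ p_obs
p-value (two-sided) = 0.08788
→ bracket: 0.05<=p<0.10

p-value bracket: 0.05<=p<0.10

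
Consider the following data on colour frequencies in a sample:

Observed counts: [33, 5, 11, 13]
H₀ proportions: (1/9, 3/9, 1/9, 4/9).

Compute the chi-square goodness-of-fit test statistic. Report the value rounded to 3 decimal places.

n = 62; E_i = n·p_i = [6.89, 20.67, 6.89, 27.56]
χ² = (33−6.89)²/6.89 + (5−20.67)²/20.67 + (11−6.89)²/6.89 + (13−27.56)²/27.56 = 120.9879
df = 3

test statistic = 120.988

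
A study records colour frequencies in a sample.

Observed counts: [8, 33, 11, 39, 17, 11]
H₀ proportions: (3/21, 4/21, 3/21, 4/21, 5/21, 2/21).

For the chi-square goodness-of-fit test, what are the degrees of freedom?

degrees of freedom = 5

df = k − 1 = 6 − 1 = 5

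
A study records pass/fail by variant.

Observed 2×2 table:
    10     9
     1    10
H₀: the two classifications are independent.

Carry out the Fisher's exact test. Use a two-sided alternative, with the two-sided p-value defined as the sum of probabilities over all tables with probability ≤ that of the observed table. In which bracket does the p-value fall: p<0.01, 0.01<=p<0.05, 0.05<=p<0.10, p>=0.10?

Margins: r₁=19, r₂=11, c₁=11, c₂=19, n=30
p_obs = C(19,10)·C(11,1)/C(30,11); sum pmf over tables with pmf ≤ p_obs
p-value (two-sided) = 0.02309
→ bracket: 0.01<=p<0.05

p-value bracket: 0.01<=p<0.05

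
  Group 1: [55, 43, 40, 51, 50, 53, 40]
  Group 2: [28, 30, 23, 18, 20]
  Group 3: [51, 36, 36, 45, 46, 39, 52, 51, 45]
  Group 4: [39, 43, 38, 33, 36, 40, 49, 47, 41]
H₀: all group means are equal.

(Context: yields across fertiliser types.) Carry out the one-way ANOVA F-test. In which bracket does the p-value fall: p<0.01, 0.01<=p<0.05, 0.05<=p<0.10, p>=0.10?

Group means [47.43, 23.80, 44.56, 40.67], grand mean 40.600
SSB = Σnᵢ(x̄ᵢ−x̄)² = 1878.463; SSW = ΣΣ(x−x̄ᵢ)² = 866.737
MSB = 1878.463/3 = 626.1545; MSW = 866.737/26 = 33.3360
F = MSB/MSW = 18.7831
df = (3, 26)
p-value (upper-tail) = 0.00000
→ bracket: p<0.01

p-value bracket: p<0.01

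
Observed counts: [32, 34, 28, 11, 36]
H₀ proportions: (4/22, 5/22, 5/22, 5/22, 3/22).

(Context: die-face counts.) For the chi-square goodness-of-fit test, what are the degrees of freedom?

degrees of freedom = 4

df = k − 1 = 5 − 1 = 4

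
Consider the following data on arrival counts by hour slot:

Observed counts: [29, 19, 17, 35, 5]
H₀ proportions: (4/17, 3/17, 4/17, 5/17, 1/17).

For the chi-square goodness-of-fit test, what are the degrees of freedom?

df = k − 1 = 5 − 1 = 4

degrees of freedom = 4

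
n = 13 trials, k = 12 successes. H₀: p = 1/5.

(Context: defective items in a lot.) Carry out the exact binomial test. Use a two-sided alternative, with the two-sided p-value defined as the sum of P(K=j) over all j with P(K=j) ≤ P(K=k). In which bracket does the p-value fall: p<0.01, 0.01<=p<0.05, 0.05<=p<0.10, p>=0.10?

p-value bracket: p<0.01

Exact binomial: n=13, k=12, p₀=1/5=0.2000
P(X=j) = C(n,j)·p₀^j·(1−p₀)^(n−j); p = Σ P(X=j) over j with P(X=j) ≤ P(X=12)
p-value (two-sided) = 0.00000
→ bracket: p<0.01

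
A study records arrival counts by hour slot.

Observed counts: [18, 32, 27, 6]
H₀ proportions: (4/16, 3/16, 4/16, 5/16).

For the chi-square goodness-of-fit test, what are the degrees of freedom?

df = k − 1 = 4 − 1 = 3

degrees of freedom = 3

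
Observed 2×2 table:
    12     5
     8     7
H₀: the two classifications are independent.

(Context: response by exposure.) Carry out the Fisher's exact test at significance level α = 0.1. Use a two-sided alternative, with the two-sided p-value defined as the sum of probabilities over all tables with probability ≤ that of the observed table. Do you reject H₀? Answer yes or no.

Margins: r₁=17, r₂=15, c₁=20, c₂=12, n=32
p_obs = C(17,12)·C(15,8)/C(32,20); sum pmf over tables with pmf ≤ p_obs
p-value (two-sided) = 0.46701
At α=0.1: p ≥ α → fail to reject H₀

reject H₀: no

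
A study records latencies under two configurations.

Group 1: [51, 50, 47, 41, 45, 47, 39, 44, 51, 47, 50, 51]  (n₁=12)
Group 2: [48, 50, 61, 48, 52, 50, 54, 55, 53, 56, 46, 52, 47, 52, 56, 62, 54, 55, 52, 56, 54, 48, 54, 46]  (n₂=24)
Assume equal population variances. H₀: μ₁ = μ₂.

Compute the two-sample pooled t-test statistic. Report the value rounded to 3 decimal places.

x̄₁=46.917, s₁=4.033, n₁=12
x̄₂=52.542, s₂=4.222, n₂=24
s_p² = [11·4.033² + 23·4.222²]/34 = 17.3199
SE = √(s_p²·(1/12+1/24)) = 1.4714
t = (46.917−52.542)/1.4714 = -3.8229
df = 34

test statistic = -3.823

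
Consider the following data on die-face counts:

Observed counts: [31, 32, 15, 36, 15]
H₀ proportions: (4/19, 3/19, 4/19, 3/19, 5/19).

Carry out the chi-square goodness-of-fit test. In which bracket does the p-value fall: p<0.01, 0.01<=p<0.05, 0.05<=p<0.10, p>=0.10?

p-value bracket: p<0.01

n = 129; E_i = n·p_i = [27.16, 20.37, 27.16, 20.37, 33.95]
χ² = (31−27.16)²/27.16 + (32−20.37)²/20.37 + (15−27.16)²/27.16 + (36−20.37)²/20.37 + (15−33.95)²/33.95 = 35.2003
df = 4
p-value (upper-tail) = 0.00000
→ bracket: p<0.01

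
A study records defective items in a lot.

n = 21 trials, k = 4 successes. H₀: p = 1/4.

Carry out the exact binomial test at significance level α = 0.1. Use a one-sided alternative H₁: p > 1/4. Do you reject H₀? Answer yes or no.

Exact binomial: n=21, k=4, p₀=1/4=0.2500
P(X≥4) from Σ C(n,i)·p₀^i·(1−p₀)^(n−i)
p-value (one-sided, H₁ greater) = 0.80832
At α=0.1: p ≥ α → fail to reject H₀

reject H₀: no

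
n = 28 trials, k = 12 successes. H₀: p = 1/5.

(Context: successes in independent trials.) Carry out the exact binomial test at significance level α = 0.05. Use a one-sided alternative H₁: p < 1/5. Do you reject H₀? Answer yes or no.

Exact binomial: n=28, k=12, p₀=1/5=0.2000
P(X≤12) from Σ C(n,i)·p₀^i·(1−p₀)^(n−i)
p-value (one-sided, H₁ less) = 0.99855
At α=0.05: p ≥ α → fail to reject H₀

reject H₀: no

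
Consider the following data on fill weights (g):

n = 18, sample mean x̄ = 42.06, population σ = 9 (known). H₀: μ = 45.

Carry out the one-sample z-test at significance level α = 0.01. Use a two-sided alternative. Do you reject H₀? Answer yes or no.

SE = σ/√n = 9/√18 = 2.1213
z = (x̄−μ₀)/SE = (42.06−45)/2.1213 = -1.3859
p-value (two-sided) = 0.16577
At α=0.01: p ≥ α → fail to reject H₀

reject H₀: no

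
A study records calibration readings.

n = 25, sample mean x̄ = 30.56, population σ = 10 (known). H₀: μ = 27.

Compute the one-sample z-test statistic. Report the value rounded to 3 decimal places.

SE = σ/√n = 10/√25 = 2.0000
z = (x̄−μ₀)/SE = (30.56−27)/2.0000 = 1.7800

test statistic = 1.780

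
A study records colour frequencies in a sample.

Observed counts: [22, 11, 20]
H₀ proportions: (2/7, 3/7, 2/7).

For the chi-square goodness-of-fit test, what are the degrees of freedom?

df = k − 1 = 3 − 1 = 2

degrees of freedom = 2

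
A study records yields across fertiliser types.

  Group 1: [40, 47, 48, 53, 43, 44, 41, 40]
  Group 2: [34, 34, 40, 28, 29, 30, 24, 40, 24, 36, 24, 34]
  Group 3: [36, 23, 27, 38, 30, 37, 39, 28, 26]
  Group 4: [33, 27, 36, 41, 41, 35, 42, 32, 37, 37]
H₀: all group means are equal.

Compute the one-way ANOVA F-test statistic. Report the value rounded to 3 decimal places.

test statistic = 11.557

Group means [44.50, 31.42, 31.56, 36.10], grand mean 35.333
SSB = Σnᵢ(x̄ᵢ−x̄)² = 990.628; SSW = ΣΣ(x−x̄ᵢ)² = 1000.039
MSB = 990.628/3 = 330.2093; MSW = 1000.039/35 = 28.5725
F = MSB/MSW = 11.5569
df = (3, 35)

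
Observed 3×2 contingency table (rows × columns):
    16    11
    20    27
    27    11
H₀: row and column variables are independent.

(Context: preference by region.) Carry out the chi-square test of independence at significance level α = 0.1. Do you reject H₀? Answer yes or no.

Row totals [27, 47, 38], col totals [63, 49], n=112
χ² = (16−15.19)²/15.19 + (11−11.81)²/11.81 + (20−26.44)²/26.44 + (27−20.56)²/20.56 + (27−21.38)²/21.38 + (11−16.62)²/16.62 = 7.0657
df = 2
p-value (upper-tail) = 0.02922
At α=0.1: p < α → reject H₀

reject H₀: yes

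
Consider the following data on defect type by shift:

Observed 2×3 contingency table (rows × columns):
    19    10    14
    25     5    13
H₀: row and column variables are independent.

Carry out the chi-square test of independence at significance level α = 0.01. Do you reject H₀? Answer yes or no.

reject H₀: no

Row totals [43, 43], col totals [44, 15, 27], n=86
χ² = (19−22.00)²/22.00 + (10−7.50)²/7.50 + (14−13.50)²/13.50 + (25−22.00)²/22.00 + (5−7.50)²/7.50 + (13−13.50)²/13.50 = 2.5219
df = 2
p-value (upper-tail) = 0.28339
At α=0.01: p ≥ α → fail to reject H₀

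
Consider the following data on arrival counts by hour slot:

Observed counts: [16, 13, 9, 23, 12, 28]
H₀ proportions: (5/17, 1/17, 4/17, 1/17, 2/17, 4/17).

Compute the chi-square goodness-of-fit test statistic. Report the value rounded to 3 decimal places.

n = 101; E_i = n·p_i = [29.71, 5.94, 23.76, 5.94, 11.88, 23.76]
χ² = (16−29.71)²/29.71 + (13−5.94)²/5.94 + (9−23.76)²/23.76 + (23−5.94)²/5.94 + (12−11.88)²/11.88 + (28−23.76)²/23.76 = 73.6203
df = 5

test statistic = 73.620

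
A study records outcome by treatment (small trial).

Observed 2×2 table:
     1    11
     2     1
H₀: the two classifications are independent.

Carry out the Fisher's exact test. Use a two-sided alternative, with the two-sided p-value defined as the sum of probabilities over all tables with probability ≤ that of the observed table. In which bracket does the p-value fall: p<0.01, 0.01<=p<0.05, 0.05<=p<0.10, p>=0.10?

Margins: r₁=12, r₂=3, c₁=3, c₂=12, n=15
p_obs = C(12,1)·C(3,2)/C(15,3); sum pmf over tables with pmf ≤ p_obs
p-value (two-sided) = 0.08132
→ bracket: 0.05<=p<0.10

p-value bracket: 0.05<=p<0.10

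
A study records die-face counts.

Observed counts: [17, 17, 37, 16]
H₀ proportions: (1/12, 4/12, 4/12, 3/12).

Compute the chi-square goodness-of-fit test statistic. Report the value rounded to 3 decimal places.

n = 87; E_i = n·p_i = [7.25, 29.00, 29.00, 21.75]
χ² = (17−7.25)²/7.25 + (17−29.00)²/29.00 + (37−29.00)²/29.00 + (16−21.75)²/21.75 = 21.8046
df = 3

test statistic = 21.805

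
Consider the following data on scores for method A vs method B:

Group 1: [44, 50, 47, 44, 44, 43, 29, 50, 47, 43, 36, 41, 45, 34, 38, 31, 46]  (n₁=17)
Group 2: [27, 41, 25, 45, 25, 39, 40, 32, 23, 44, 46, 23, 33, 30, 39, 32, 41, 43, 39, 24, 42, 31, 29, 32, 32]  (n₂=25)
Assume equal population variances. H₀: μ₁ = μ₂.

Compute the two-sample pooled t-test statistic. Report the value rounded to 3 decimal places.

x̄₁=41.882, s₁=6.244, n₁=17
x̄₂=34.280, s₂=7.464, n₂=25
s_p² = [16·6.244² + 24·7.464²]/40 = 49.0201
SE = √(s_p²·(1/17+1/25)) = 2.2010
t = (41.882−34.280)/2.2010 = 3.4541
df = 40

test statistic = 3.454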